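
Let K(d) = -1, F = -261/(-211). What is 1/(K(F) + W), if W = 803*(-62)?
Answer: -1/49787 ≈ -2.0086e-5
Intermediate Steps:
F = 261/211 (F = -261*(-1/211) = 261/211 ≈ 1.2370)
W = -49786
1/(K(F) + W) = 1/(-1 - 49786) = 1/(-49787) = -1/49787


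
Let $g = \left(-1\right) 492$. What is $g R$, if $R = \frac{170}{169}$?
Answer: $- \frac{83640}{169} \approx -494.91$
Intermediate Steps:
$R = \frac{170}{169}$ ($R = 170 \cdot \frac{1}{169} = \frac{170}{169} \approx 1.0059$)
$g = -492$
$g R = \left(-492\right) \frac{170}{169} = - \frac{83640}{169}$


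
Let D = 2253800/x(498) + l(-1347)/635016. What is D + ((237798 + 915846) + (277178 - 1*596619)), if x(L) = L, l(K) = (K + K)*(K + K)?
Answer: 11051728124293/13176582 ≈ 8.3874e+5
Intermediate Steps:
l(K) = 4*K² (l(K) = (2*K)*(2*K) = 4*K²)
D = 59783890147/13176582 (D = 2253800/498 + (4*(-1347)²)/635016 = 2253800*(1/498) + (4*1814409)*(1/635016) = 1126900/249 + 7257636*(1/635016) = 1126900/249 + 604803/52918 = 59783890147/13176582 ≈ 4537.1)
D + ((237798 + 915846) + (277178 - 1*596619)) = 59783890147/13176582 + ((237798 + 915846) + (277178 - 1*596619)) = 59783890147/13176582 + (1153644 + (277178 - 596619)) = 59783890147/13176582 + (1153644 - 319441) = 59783890147/13176582 + 834203 = 11051728124293/13176582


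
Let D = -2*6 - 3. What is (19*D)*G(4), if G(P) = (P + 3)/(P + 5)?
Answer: -665/3 ≈ -221.67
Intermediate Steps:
G(P) = (3 + P)/(5 + P)
D = -15 (D = -12 - 3 = -15)
(19*D)*G(4) = (19*(-15))*((3 + 4)/(5 + 4)) = -285*7/9 = -665/3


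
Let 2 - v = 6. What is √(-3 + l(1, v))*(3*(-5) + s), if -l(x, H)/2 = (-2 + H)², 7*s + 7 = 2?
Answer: -550*I*√3/7 ≈ -136.09*I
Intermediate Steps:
s = -5/7 (s = -1 + (⅐)*2 = -1 + 2/7 = -5/7 ≈ -0.71429)
v = -4 (v = 2 - 1*6 = 2 - 6 = -4)
l(x, H) = -2*(-2 + H)²
√(-3 + l(1, v))*(3*(-5) + s) = √(-3 - 2*(-2 - 4)²)*(3*(-5) - 5/7) = √(-3 - 2*(-6)²)*(-15 - 5/7) = √(-3 - 2*36)*(-110/7) = √(-3 - 72)*(-110/7) = √(-75)*(-110/7) = (5*I*√3)*(-110/7) = -550*I*√3/7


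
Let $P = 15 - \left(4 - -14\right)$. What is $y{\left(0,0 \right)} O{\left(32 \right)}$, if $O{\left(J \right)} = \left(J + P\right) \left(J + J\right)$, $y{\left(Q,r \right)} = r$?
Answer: $0$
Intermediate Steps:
$P = -3$ ($P = 15 - \left(4 + 14\right) = 15 - 18 = -3$)
$O{\left(J \right)} = 2 J \left(-3 + J\right)$ ($O{\left(J \right)} = \left(J - 3\right) \left(J + J\right) = \left(-3 + J\right) 2 J = 2 J \left(-3 + J\right)$)
$y{\left(0,0 \right)} O{\left(32 \right)} = 0 \cdot 2 \cdot 32 \left(-3 + 32\right) = 0 \cdot 2 \cdot 32 \cdot 29 = 0 \cdot 1856 = 0$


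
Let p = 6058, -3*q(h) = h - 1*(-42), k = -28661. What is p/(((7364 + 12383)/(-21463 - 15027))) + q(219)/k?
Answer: -487361256587/43536059 ≈ -11194.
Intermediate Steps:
q(h) = -14 - h/3 (q(h) = -(h - 1*(-42))/3 = -(h + 42)/3 = -(42 + h)/3 = -14 - h/3)
p/(((7364 + 12383)/(-21463 - 15027))) + q(219)/k = 6058/(((7364 + 12383)/(-21463 - 15027))) + (-14 - ⅓*219)/(-28661) = 6058/((19747/(-36490))) + (-14 - 73)*(-1/28661) = 6058/((19747*(-1/36490))) - 87*(-1/28661) = 6058/(-19747/36490) + 87/28661 = 6058*(-36490/19747) + 87/28661 = -17004340/1519 + 87/28661 = -487361256587/43536059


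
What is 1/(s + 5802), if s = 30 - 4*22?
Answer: 1/5744 ≈ 0.00017409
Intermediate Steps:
s = -58 (s = 30 - 88 = -58)
1/(s + 5802) = 1/(-58 + 5802) = 1/5744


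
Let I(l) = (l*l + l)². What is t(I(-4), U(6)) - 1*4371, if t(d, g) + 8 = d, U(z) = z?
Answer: -4235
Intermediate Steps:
I(l) = (l + l²)² (I(l) = (l² + l)² = (l + l²)²)
t(d, g) = -8 + d
t(I(-4), U(6)) - 1*4371 = (-8 + (-4)²*(1 - 4)²) - 1*4371 = (-8 + 16*(-3)²) - 4371 = (-8 + 16*9) - 4371 = (-8 + 144) - 4371 = 136 - 4371 = -4235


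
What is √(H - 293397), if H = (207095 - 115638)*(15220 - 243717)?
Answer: I*√20897943526 ≈ 1.4456e+5*I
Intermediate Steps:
H = -20897650129 (H = 91457*(-228497) = -20897650129)
√(H - 293397) = √(-20897650129 - 293397) = √(-20897943526) = I*√20897943526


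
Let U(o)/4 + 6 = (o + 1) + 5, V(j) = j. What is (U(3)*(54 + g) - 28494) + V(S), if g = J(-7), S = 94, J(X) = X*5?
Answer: -28172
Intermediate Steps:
J(X) = 5*X
g = -35 (g = 5*(-7) = -35)
U(o) = 4*o (U(o) = -24 + 4*((o + 1) + 5) = -24 + 4*((1 + o) + 5) = -24 + 4*(6 + o) = -24 + (24 + 4*o) = 4*o)
(U(3)*(54 + g) - 28494) + V(S) = ((4*3)*(54 - 35) - 28494) + 94 = (12*19 - 28494) + 94 = (228 - 28494) + 94 = -28266 + 94 = -28172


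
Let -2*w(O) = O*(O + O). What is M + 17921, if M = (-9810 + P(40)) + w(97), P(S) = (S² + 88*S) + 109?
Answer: 3931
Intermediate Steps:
P(S) = 109 + S² + 88*S
w(O) = -O² (w(O) = -O*(O + O)/2 = -O*2*O/2 = -O²)
M = -13990 (M = (-9810 + (109 + 40² + 88*40)) - 1*97² = (-9810 + (109 + 1600 + 3520)) - 1*9409 = (-9810 + 5229) - 9409 = -4581 - 9409 = -13990)
M + 17921 = -13990 + 17921 = 3931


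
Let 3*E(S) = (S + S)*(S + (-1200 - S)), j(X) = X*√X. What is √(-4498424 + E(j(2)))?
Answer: 2*√(-1124606 - 400*√2) ≈ 2121.5*I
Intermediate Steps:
j(X) = X^(3/2)
E(S) = -800*S (E(S) = ((S + S)*(S + (-1200 - S)))/3 = ((2*S)*(-1200))/3 = (-2400*S)/3 = -800*S)
√(-4498424 + E(j(2))) = √(-4498424 - 1600*√2)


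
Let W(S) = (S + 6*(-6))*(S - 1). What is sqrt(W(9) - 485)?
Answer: I*sqrt(701) ≈ 26.476*I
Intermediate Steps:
W(S) = (-1 + S)*(-36 + S) (W(S) = (S - 36)*(-1 + S) = (-36 + S)*(-1 + S) = (-1 + S)*(-36 + S))
sqrt(W(9) - 485) = sqrt((36 + 9**2 - 37*9) - 485) = sqrt((36 + 81 - 333) - 485) = sqrt(-216 - 485) = sqrt(-701) = I*sqrt(701)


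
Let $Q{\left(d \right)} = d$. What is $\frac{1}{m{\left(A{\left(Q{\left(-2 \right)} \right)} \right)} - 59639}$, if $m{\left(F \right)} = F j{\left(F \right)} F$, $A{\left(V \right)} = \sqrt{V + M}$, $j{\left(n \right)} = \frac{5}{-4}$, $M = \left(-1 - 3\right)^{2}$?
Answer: $- \frac{2}{119313} \approx -1.6763 \cdot 10^{-5}$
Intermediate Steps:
$M = 16$ ($M = \left(-4\right)^{2} = 16$)
$j{\left(n \right)} = - \frac{5}{4}$ ($j{\left(n \right)} = 5 \left(- \frac{1}{4}\right) = - \frac{5}{4}$)
$A{\left(V \right)} = \sqrt{16 + V}$ ($A{\left(V \right)} = \sqrt{V + 16} = \sqrt{16 + V}$)
$m{\left(F \right)} = - \frac{5 F^{2}}{4}$ ($m{\left(F \right)} = F \left(- \frac{5}{4}\right) F = - \frac{5 F}{4} F = - \frac{5 F^{2}}{4}$)
$\frac{1}{m{\left(A{\left(Q{\left(-2 \right)} \right)} \right)} - 59639} = \frac{1}{- \frac{5 \left(\sqrt{16 - 2}\right)^{2}}{4} - 59639} = \frac{1}{- \frac{5 \left(\sqrt{14}\right)^{2}}{4} - 59639} = \frac{1}{\left(- \frac{5}{4}\right) 14 - 59639} = \frac{1}{- \frac{35}{2} - 59639} = \frac{1}{- \frac{119313}{2}} = - \frac{2}{119313}$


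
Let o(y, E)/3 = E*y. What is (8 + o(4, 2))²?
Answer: 1024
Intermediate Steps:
o(y, E) = 3*E*y (o(y, E) = 3*(E*y) = 3*E*y)
(8 + o(4, 2))² = (8 + 3*2*4)² = (8 + 24)² = 32² = 1024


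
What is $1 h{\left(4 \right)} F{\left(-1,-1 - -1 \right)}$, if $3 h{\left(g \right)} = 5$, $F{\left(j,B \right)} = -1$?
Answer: $- \frac{5}{3} \approx -1.6667$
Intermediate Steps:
$h{\left(g \right)} = \frac{5}{3}$ ($h{\left(g \right)} = \frac{1}{3} \cdot 5 = \frac{5}{3}$)
$1 h{\left(4 \right)} F{\left(-1,-1 - -1 \right)} = 1 \cdot \frac{5}{3} \left(-1\right) = \frac{5}{3} \left(-1\right) = - \frac{5}{3}$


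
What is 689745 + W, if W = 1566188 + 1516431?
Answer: 3772364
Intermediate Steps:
W = 3082619
689745 + W = 689745 + 3082619 = 3772364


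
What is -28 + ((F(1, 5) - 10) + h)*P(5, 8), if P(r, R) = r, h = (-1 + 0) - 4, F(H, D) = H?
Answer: -98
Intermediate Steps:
h = -5 (h = -1 - 4 = -5)
-28 + ((F(1, 5) - 10) + h)*P(5, 8) = -28 + ((1 - 10) - 5)*5 = -28 + (-9 - 5)*5 = -28 - 14*5 = -28 - 70 = -98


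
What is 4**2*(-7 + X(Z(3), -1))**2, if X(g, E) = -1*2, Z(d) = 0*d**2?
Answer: 1296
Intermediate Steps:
Z(d) = 0
X(g, E) = -2
4**2*(-7 + X(Z(3), -1))**2 = 4**2*(-7 - 2)**2 = 16*(-9)**2 = 16*81 = 1296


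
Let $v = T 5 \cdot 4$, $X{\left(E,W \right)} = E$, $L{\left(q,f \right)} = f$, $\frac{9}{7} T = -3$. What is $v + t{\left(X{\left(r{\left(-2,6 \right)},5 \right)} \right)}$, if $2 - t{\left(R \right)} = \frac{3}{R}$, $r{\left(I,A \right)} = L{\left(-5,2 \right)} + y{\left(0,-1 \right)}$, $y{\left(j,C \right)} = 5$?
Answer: $- \frac{947}{21} \approx -45.095$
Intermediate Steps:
$T = - \frac{7}{3}$ ($T = \frac{7}{9} \left(-3\right) = - \frac{7}{3} \approx -2.3333$)
$r{\left(I,A \right)} = 7$ ($r{\left(I,A \right)} = 2 + 5 = 7$)
$t{\left(R \right)} = 2 - \frac{3}{R}$
$v = - \frac{140}{3}$ ($v = \left(- \frac{7}{3}\right) 5 \cdot 4 = \left(- \frac{35}{3}\right) 4 = - \frac{140}{3} \approx -46.667$)
$v + t{\left(X{\left(r{\left(-2,6 \right)},5 \right)} \right)} = - \frac{140}{3} + \left(2 - \frac{3}{7}\right) = - \frac{140}{3} + \frac{11}{7} = - \frac{947}{21}$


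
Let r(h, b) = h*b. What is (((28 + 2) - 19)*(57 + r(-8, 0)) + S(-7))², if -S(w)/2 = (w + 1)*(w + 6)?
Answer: 378225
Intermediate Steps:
r(h, b) = b*h
S(w) = -2*(1 + w)*(6 + w) (S(w) = -2*(w + 1)*(w + 6) = -2*(1 + w)*(6 + w))
(((28 + 2) - 19)*(57 + r(-8, 0)) + S(-7))² = (((28 + 2) - 19)*(57 + 0*(-8)) + (-12 - 14*(-7) - 2*(-7)²))² = ((30 - 19)*(57 + 0) + (-12 + 98 - 2*49))² = (11*57 + (-12 + 98 - 98))² = (627 - 12)² = 615² = 378225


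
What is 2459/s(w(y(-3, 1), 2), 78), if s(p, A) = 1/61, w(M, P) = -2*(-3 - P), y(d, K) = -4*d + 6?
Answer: 149999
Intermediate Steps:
y(d, K) = 6 - 4*d
w(M, P) = 6 + 2*P
s(p, A) = 1/61
2459/s(w(y(-3, 1), 2), 78) = 2459/(1/61) = 2459*61 = 149999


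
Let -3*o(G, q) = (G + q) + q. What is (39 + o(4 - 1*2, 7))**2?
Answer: 10201/9 ≈ 1133.4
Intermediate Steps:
o(G, q) = -2*q/3 - G/3 (o(G, q) = -((G + q) + q)/3 = -(G + 2*q)/3 = -2*q/3 - G/3)
(39 + o(4 - 1*2, 7))**2 = (39 + (-2/3*7 - (4 - 1*2)/3))**2 = (39 + (-14/3 - (4 - 2)/3))**2 = (39 + (-14/3 - 1/3*2))**2 = (39 + (-14/3 - 2/3))**2 = (39 - 16/3)**2 = (101/3)**2 = 10201/9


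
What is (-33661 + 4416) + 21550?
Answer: -7695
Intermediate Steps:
(-33661 + 4416) + 21550 = -29245 + 21550 = -7695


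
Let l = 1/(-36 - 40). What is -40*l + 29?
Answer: 561/19 ≈ 29.526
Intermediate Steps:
l = -1/76 (l = 1/(-76) = -1/76 ≈ -0.013158)
-40*l + 29 = -40*(-1/76) + 29 = 10/19 + 29 = 561/19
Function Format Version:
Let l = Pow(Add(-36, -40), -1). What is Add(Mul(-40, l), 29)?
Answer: Rational(561, 19) ≈ 29.526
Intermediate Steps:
l = Rational(-1, 76) (l = Pow(-76, -1) = Rational(-1, 76) ≈ -0.013158)
Add(Mul(-40, l), 29) = Add(Mul(-40, Rational(-1, 76)), 29) = Add(Rational(10, 19), 29) = Rational(561, 19)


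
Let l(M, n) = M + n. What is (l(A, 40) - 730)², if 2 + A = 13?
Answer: 461041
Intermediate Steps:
A = 11 (A = -2 + 13 = 11)
(l(A, 40) - 730)² = ((11 + 40) - 730)² = (51 - 730)² = (-679)² = 461041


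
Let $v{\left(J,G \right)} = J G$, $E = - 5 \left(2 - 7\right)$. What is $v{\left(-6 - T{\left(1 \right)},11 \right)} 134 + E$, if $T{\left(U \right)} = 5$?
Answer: $-16189$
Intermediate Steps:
$E = 25$ ($E = - 5 \left(2 - 7\right) = \left(-5\right) \left(-5\right) = 25$)
$v{\left(J,G \right)} = G J$
$v{\left(-6 - T{\left(1 \right)},11 \right)} 134 + E = 11 \left(-6 - 5\right) 134 + 25 = 11 \left(-11\right) 134 + 25 = \left(-121\right) 134 + 25 = -16214 + 25 = -16189$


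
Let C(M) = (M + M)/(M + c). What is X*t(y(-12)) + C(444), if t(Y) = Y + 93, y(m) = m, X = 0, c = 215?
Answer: 888/659 ≈ 1.3475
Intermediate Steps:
t(Y) = 93 + Y
C(M) = 2*M/(215 + M) (C(M) = (M + M)/(M + 215) = (2*M)/(215 + M) = 2*M/(215 + M))
X*t(y(-12)) + C(444) = 0*(93 - 12) + 2*444/(215 + 444) = 0*81 + 2*444/659 = 0 + 2*444*(1/659) = 0 + 888/659 = 888/659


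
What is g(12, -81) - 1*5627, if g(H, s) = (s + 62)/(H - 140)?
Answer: -720237/128 ≈ -5626.9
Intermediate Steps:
g(H, s) = (62 + s)/(-140 + H)
g(12, -81) - 1*5627 = (62 - 81)/(-140 + 12) - 1*5627 = -19/(-128) - 5627 = -1/128*(-19) - 5627 = 19/128 - 5627 = -720237/128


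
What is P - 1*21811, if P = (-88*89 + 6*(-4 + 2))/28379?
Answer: -16729249/767 ≈ -21811.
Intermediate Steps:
P = -212/767 (P = (-7832 + 6*(-2))*(1/28379) = (-7832 - 12)*(1/28379) = -7844*1/28379 = -212/767 ≈ -0.27640)
P - 1*21811 = -212/767 - 1*21811 = -212/767 - 21811 = -16729249/767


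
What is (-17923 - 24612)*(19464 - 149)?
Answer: -821563525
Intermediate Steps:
(-17923 - 24612)*(19464 - 149) = -42535*19315 = -821563525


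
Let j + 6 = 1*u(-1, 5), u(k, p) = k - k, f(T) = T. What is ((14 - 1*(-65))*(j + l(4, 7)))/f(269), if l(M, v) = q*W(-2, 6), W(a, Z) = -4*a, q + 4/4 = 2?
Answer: 158/269 ≈ 0.58736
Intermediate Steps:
q = 1 (q = -1 + 2 = 1)
u(k, p) = 0
l(M, v) = 8 (l(M, v) = 1*(-4*(-2)) = 1*8 = 8)
j = -6 (j = -6 + 1*0 = -6 + 0 = -6)
((14 - 1*(-65))*(j + l(4, 7)))/f(269) = ((14 - 1*(-65))*(-6 + 8))/269 = ((14 + 65)*2)*(1/269) = (79*2)*(1/269) = 158*(1/269) = 158/269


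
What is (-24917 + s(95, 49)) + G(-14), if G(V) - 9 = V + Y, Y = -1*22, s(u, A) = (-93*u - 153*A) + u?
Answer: -41181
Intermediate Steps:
s(u, A) = -153*A - 92*u (s(u, A) = (-153*A - 93*u) + u = -153*A - 92*u)
Y = -22
G(V) = -13 + V (G(V) = 9 + (V - 22) = 9 + (-22 + V) = -13 + V)
(-24917 + s(95, 49)) + G(-14) = (-24917 + (-153*49 - 92*95)) + (-13 - 14) = (-24917 + (-7497 - 8740)) - 27 = (-24917 - 16237) - 27 = -41154 - 27 = -41181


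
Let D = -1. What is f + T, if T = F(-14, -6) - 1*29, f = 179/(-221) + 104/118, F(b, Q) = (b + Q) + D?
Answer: -651019/13039 ≈ -49.929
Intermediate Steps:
F(b, Q) = -1 + Q + b (F(b, Q) = (b + Q) - 1 = (Q + b) - 1 = -1 + Q + b)
f = 931/13039 (f = 179*(-1/221) + 104*(1/118) = -179/221 + 52/59 = 931/13039 ≈ 0.071401)
T = -50 (T = (-1 - 6 - 14) - 1*29 = -21 - 29 = -50)
f + T = 931/13039 - 50 = -651019/13039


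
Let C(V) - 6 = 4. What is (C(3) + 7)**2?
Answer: 289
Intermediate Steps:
C(V) = 10 (C(V) = 6 + 4 = 10)
(C(3) + 7)**2 = (10 + 7)**2 = 17**2 = 289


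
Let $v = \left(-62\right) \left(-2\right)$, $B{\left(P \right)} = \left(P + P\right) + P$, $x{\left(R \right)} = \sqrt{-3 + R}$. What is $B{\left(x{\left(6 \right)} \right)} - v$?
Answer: $-124 + 3 \sqrt{3} \approx -118.8$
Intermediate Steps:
$B{\left(P \right)} = 3 P$ ($B{\left(P \right)} = 2 P + P = 3 P$)
$v = 124$
$B{\left(x{\left(6 \right)} \right)} - v = 3 \sqrt{-3 + 6} - 124 = 3 \sqrt{3} - 124 = -124 + 3 \sqrt{3}$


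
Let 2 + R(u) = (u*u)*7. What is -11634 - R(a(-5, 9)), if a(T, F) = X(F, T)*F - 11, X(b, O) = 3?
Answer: -13424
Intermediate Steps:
a(T, F) = -11 + 3*F (a(T, F) = 3*F - 11 = -11 + 3*F)
R(u) = -2 + 7*u² (R(u) = -2 + (u*u)*7 = -2 + u²*7 = -2 + 7*u²)
-11634 - R(a(-5, 9)) = -11634 - (-2 + 7*(-11 + 3*9)²) = -11634 - (-2 + 7*(-11 + 27)²) = -11634 - (-2 + 7*16²) = -11634 - (-2 + 7*256) = -11634 - (-2 + 1792) = -11634 - 1*1790 = -11634 - 1790 = -13424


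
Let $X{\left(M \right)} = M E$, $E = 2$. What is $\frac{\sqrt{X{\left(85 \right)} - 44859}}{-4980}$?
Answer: $- \frac{i \sqrt{44689}}{4980} \approx - 0.042449 i$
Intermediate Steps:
$X{\left(M \right)} = 2 M$ ($X{\left(M \right)} = M 2 = 2 M$)
$\frac{\sqrt{X{\left(85 \right)} - 44859}}{-4980} = \frac{\sqrt{2 \cdot 85 - 44859}}{-4980} = \sqrt{170 - 44859} \left(- \frac{1}{4980}\right) = \sqrt{-44689} \left(- \frac{1}{4980}\right) = i \sqrt{44689} \left(- \frac{1}{4980}\right) = - \frac{i \sqrt{44689}}{4980}$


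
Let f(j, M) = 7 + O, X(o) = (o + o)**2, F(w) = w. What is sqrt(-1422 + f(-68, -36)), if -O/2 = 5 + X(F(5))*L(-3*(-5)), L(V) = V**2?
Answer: 5*I*sqrt(1857) ≈ 215.46*I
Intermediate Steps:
X(o) = 4*o**2 (X(o) = (2*o)**2 = 4*o**2)
O = -45010 (O = -2*(5 + (4*5**2)*(-3*(-5))**2) = -2*(5 + (4*25)*15**2) = -2*(5 + 100*225) = -2*(5 + 22500) = -2*22505 = -45010)
f(j, M) = -45003 (f(j, M) = 7 - 45010 = -45003)
sqrt(-1422 + f(-68, -36)) = sqrt(-1422 - 45003) = sqrt(-46425) = 5*I*sqrt(1857)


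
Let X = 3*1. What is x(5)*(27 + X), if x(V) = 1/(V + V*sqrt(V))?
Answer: -3/2 + 3*sqrt(5)/2 ≈ 1.8541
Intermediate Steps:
x(V) = 1/(V + V**(3/2))
X = 3
x(5)*(27 + X) = (27 + 3)/(5 + 5**(3/2)) = 30/(5 + 5*sqrt(5))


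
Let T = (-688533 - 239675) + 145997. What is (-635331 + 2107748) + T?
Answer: 690206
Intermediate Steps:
T = -782211 (T = -928208 + 145997 = -782211)
(-635331 + 2107748) + T = (-635331 + 2107748) - 782211 = 1472417 - 782211 = 690206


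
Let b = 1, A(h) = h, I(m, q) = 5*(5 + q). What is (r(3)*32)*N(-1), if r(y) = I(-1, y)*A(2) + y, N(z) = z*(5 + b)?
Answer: -15936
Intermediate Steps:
I(m, q) = 25 + 5*q
N(z) = 6*z (N(z) = z*(5 + 1) = z*6 = 6*z)
r(y) = 50 + 11*y (r(y) = (25 + 5*y)*2 + y = (50 + 10*y) + y = 50 + 11*y)
(r(3)*32)*N(-1) = ((50 + 11*3)*32)*(6*(-1)) = ((50 + 33)*32)*(-6) = (83*32)*(-6) = 2656*(-6) = -15936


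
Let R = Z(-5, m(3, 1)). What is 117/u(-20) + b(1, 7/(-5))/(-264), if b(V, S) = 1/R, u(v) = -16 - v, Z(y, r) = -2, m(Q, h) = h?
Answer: 15445/528 ≈ 29.252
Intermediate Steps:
R = -2
b(V, S) = -½ (b(V, S) = 1/(-2) = -½)
117/u(-20) + b(1, 7/(-5))/(-264) = 117/(-16 - 1*(-20)) - ½/(-264) = 117/(-16 + 20) - ½*(-1/264) = 117/4 + 1/528 = 15445/528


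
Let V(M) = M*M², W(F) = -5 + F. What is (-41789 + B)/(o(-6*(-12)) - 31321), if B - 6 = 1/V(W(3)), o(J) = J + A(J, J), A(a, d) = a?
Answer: 334265/249416 ≈ 1.3402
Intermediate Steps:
V(M) = M³
o(J) = 2*J (o(J) = J + J = 2*J)
B = 47/8 (B = 6 + 1/((-5 + 3)³) = 6 + 1/((-2)³) = 6 + 1/(-8) = 6 - ⅛ = 47/8 ≈ 5.8750)
(-41789 + B)/(o(-6*(-12)) - 31321) = (-41789 + 47/8)/(2*(-6*(-12)) - 31321) = -334265/(8*(2*72 - 31321)) = -334265/(8*(144 - 31321)) = -334265/8/(-31177) = -334265/8*(-1/31177) = 334265/249416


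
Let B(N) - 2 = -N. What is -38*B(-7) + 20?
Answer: -322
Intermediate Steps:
B(N) = 2 - N
-38*B(-7) + 20 = -38*(2 - 1*(-7)) + 20 = -38*(2 + 7) + 20 = -38*9 + 20 = -342 + 20 = -322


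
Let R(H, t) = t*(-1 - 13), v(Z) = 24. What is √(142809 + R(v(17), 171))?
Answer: √140415 ≈ 374.72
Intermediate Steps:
R(H, t) = -14*t (R(H, t) = t*(-14) = -14*t)
√(142809 + R(v(17), 171)) = √(142809 - 14*171) = √(142809 - 2394) = √140415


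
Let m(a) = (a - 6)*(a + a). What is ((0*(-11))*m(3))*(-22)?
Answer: 0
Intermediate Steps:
m(a) = 2*a*(-6 + a) (m(a) = (-6 + a)*(2*a) = 2*a*(-6 + a))
((0*(-11))*m(3))*(-22) = ((0*(-11))*(2*3*(-6 + 3)))*(-22) = (0*(2*3*(-3)))*(-22) = (0*(-18))*(-22) = 0*(-22) = 0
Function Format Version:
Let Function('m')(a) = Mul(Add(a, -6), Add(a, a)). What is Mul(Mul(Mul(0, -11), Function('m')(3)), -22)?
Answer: 0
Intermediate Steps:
Function('m')(a) = Mul(2, a, Add(-6, a)) (Function('m')(a) = Mul(Add(-6, a), Mul(2, a)) = Mul(2, a, Add(-6, a)))
Mul(Mul(Mul(0, -11), Function('m')(3)), -22) = Mul(Mul(Mul(0, -11), Mul(2, 3, Add(-6, 3))), -22) = Mul(Mul(0, Mul(2, 3, -3)), -22) = Mul(Mul(0, -18), -22) = Mul(0, -22) = 0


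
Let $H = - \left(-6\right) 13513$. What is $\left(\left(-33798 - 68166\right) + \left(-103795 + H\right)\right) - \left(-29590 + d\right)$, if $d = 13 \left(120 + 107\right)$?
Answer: $-98042$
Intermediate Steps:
$d = 2951$ ($d = 13 \cdot 227 = 2951$)
$H = 81078$ ($H = \left(-1\right) \left(-81078\right) = 81078$)
$\left(\left(-33798 - 68166\right) + \left(-103795 + H\right)\right) - \left(-29590 + d\right) = \left(\left(-33798 - 68166\right) + \left(-103795 + 81078\right)\right) + \left(29590 - 2951\right) = \left(\left(-33798 - 68166\right) - 22717\right) + \left(29590 - 2951\right) = \left(-101964 - 22717\right) + 26639 = -124681 + 26639 = -98042$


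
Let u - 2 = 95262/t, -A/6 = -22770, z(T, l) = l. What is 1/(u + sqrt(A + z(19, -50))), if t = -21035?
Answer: 559446860/30212732904693 + 442471225*sqrt(136570)/60425465809386 ≈ 0.0027246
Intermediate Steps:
A = 136620 (A = -6*(-22770) = 136620)
u = -53192/21035 (u = 2 + 95262/(-21035) = 2 + 95262*(-1/21035) = 2 - 95262/21035 = -53192/21035 ≈ -2.5287)
1/(u + sqrt(A + z(19, -50))) = 1/(-53192/21035 + sqrt(136620 - 50)) = 1/(-53192/21035 + sqrt(136570))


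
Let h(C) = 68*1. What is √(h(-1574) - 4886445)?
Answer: I*√4886377 ≈ 2210.5*I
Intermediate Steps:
h(C) = 68
√(h(-1574) - 4886445) = √(68 - 4886445) = √(-4886377) = I*√4886377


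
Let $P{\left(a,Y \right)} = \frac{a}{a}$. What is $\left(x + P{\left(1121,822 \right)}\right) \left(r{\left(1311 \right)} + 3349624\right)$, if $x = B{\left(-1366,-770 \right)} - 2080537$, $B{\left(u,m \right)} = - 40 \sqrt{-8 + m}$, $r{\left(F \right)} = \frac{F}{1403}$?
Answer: $- \frac{425109931016856}{61} - \frac{8173084840 i \sqrt{778}}{61} \approx -6.969 \cdot 10^{12} - 3.7372 \cdot 10^{9} i$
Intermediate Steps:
$r{\left(F \right)} = \frac{F}{1403}$ ($r{\left(F \right)} = F \frac{1}{1403} = \frac{F}{1403}$)
$P{\left(a,Y \right)} = 1$
$x = -2080537 - 40 i \sqrt{778}$ ($x = - 40 \sqrt{-8 - 770} - 2080537 = - 40 \sqrt{-778} - 2080537 = - 40 i \sqrt{778} - 2080537 = -2080537 - 40 i \sqrt{778} \approx -2.0805 \cdot 10^{6} - 1115.7 i$)
$\left(x + P{\left(1121,822 \right)}\right) \left(r{\left(1311 \right)} + 3349624\right) = \left(\left(-2080537 - 40 i \sqrt{778}\right) + 1\right) \left(\frac{1}{1403} \cdot 1311 + 3349624\right) = \left(-2080536 - 40 i \sqrt{778}\right) \left(\frac{57}{61} + 3349624\right) = \left(-2080536 - 40 i \sqrt{778}\right) \frac{204327121}{61} = - \frac{425109931016856}{61} - \frac{8173084840 i \sqrt{778}}{61}$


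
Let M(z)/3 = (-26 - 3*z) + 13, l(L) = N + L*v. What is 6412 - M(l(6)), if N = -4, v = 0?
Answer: 6415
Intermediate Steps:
l(L) = -4 (l(L) = -4 + L*0 = -4 + 0 = -4)
M(z) = -39 - 9*z (M(z) = 3*((-26 - 3*z) + 13) = 3*(-13 - 3*z) = -39 - 9*z)
6412 - M(l(6)) = 6412 - (-39 - 9*(-4)) = 6412 - (-39 + 36) = 6412 - 1*(-3) = 6412 + 3 = 6415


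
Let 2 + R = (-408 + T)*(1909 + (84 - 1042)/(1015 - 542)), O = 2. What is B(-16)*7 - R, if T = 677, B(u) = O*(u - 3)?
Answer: -242762603/473 ≈ -5.1324e+5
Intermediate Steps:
B(u) = -6 + 2*u (B(u) = 2*(u - 3) = 2*(-3 + u) = -6 + 2*u)
R = 242636785/473 (R = -2 + (-408 + 677)*(1909 + (84 - 1042)/(1015 - 542)) = -2 + 269*(1909 - 958/473) = -2 + 269*(901999/473) = -2 + 242637731/473 = 242636785/473 ≈ 5.1297e+5)
B(-16)*7 - R = (-6 + 2*(-16))*7 - 1*242636785/473 = (-6 - 32)*7 - 242636785/473 = -38*7 - 242636785/473 = -266 - 242636785/473 = -242762603/473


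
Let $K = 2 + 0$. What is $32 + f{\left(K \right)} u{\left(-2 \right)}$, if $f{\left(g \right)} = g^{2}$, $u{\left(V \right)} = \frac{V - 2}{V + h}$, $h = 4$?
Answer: $24$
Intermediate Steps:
$u{\left(V \right)} = \frac{-2 + V}{4 + V}$ ($u{\left(V \right)} = \frac{V - 2}{V + 4} = \frac{-2 + V}{4 + V}$)
$K = 2$
$32 + f{\left(K \right)} u{\left(-2 \right)} = 32 + 2^{2} \frac{-2 - 2}{4 - 2} = 32 + 4 \cdot \frac{1}{2} \left(-4\right) = 32 + 4 \left(-2\right) = 32 - 8 = 24$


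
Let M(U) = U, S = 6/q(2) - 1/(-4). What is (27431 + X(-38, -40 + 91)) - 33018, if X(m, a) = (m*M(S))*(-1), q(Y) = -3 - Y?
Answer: -56231/10 ≈ -5623.1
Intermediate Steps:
S = -19/20 (S = 6/(-3 - 1*2) - 1/(-4) = 6/(-3 - 2) - 1*(-¼) = 6/(-5) + ¼ = 6*(-⅕) + ¼ = -6/5 + ¼ = -19/20 ≈ -0.95000)
X(m, a) = 19*m/20 (X(m, a) = (m*(-19/20))*(-1) = -19*m/20*(-1) = 19*m/20)
(27431 + X(-38, -40 + 91)) - 33018 = (27431 + (19/20)*(-38)) - 33018 = (27431 - 361/10) - 33018 = 273949/10 - 33018 = -56231/10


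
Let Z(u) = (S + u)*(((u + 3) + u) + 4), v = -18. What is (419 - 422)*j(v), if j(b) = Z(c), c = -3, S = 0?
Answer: 9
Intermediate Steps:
Z(u) = u*(7 + 2*u) (Z(u) = (0 + u)*(((u + 3) + u) + 4) = u*(((3 + u) + u) + 4) = u*((3 + 2*u) + 4) = u*(7 + 2*u))
j(b) = -3 (j(b) = -3*(7 + 2*(-3)) = -3*(7 - 6) = -3*1 = -3)
(419 - 422)*j(v) = (419 - 422)*(-3) = -3*(-3) = 9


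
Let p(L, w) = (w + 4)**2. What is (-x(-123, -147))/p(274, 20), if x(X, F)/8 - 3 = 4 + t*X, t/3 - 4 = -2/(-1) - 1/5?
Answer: 5333/180 ≈ 29.628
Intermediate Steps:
t = 87/5 (t = 12 + 3*(-2/(-1) - 1/5) = 12 + 3*(-2*(-1) - 1*1/5) = 12 + 3*(2 - 1/5) = 12 + 3*(9/5) = 12 + 27/5 = 87/5 ≈ 17.400)
x(X, F) = 56 + 696*X/5 (x(X, F) = 24 + 8*(4 + 87*X/5) = 24 + (32 + 696*X/5) = 56 + 696*X/5)
p(L, w) = (4 + w)**2
(-x(-123, -147))/p(274, 20) = (-(56 + (696/5)*(-123)))/((4 + 20)**2) = (-(56 - 85608/5))/(24**2) = -1*(-85328/5)/576 = (85328/5)*(1/576) = 5333/180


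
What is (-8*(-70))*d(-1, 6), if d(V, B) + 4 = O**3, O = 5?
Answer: 67760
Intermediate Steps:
d(V, B) = 121 (d(V, B) = -4 + 5**3 = -4 + 125 = 121)
(-8*(-70))*d(-1, 6) = -8*(-70)*121 = 560*121 = 67760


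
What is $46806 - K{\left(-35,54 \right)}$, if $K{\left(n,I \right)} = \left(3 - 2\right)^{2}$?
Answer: $46805$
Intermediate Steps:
$K{\left(n,I \right)} = 1$ ($K{\left(n,I \right)} = \left(3 + \left(-2 + 0\right)\right)^{2} = \left(3 - 2\right)^{2} = 1^{2} = 1$)
$46806 - K{\left(-35,54 \right)} = 46806 - 1 = 46805$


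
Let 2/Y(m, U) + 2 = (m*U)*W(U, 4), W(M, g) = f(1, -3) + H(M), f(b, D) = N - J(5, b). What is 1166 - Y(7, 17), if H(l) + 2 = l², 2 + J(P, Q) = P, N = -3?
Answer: 38987540/33437 ≈ 1166.0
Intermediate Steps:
J(P, Q) = -2 + P
H(l) = -2 + l²
f(b, D) = -6 (f(b, D) = -3 - (-2 + 5) = -3 - 1*3 = -3 - 3 = -6)
W(M, g) = -8 + M² (W(M, g) = -6 + (-2 + M²) = -8 + M²)
Y(m, U) = 2/(-2 + U*m*(-8 + U²)) (Y(m, U) = 2/(-2 + (m*U)*(-8 + U²)) = 2/(-2 + (U*m)*(-8 + U²)) = 2/(-2 + U*m*(-8 + U²)))
1166 - Y(7, 17) = 1166 - 2/(-2 + 17*7*(-8 + 17²)) = 1166 - 2/(-2 + 17*7*(-8 + 289)) = 1166 - 2/(-2 + 17*7*281) = 1166 - 2/(-2 + 33439) = 1166 - 2/33437 = 38987540/33437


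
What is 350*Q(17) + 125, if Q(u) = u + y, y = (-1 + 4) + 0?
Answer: 7125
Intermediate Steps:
y = 3 (y = 3 + 0 = 3)
Q(u) = 3 + u (Q(u) = u + 3 = 3 + u)
350*Q(17) + 125 = 350*(3 + 17) + 125 = 350*20 + 125 = 7000 + 125 = 7125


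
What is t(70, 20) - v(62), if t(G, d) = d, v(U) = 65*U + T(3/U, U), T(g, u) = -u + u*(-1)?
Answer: -3886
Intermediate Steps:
T(g, u) = -2*u (T(g, u) = -u - u = -2*u)
v(U) = 63*U (v(U) = 65*U - 2*U = 63*U)
t(70, 20) - v(62) = 20 - 63*62 = 20 - 1*3906 = 20 - 3906 = -3886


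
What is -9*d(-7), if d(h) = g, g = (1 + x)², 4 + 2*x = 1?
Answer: -9/4 ≈ -2.2500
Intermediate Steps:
x = -3/2 (x = -2 + (½)*1 = -2 + ½ = -3/2 ≈ -1.5000)
g = ¼ (g = (1 - 3/2)² = (-½)² = ¼ ≈ 0.25000)
d(h) = ¼
-9*d(-7) = -9*¼ = -9/4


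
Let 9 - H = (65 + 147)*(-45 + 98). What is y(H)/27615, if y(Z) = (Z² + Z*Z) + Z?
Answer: 252079831/27615 ≈ 9128.4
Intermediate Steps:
H = -11227 (H = 9 - (65 + 147)*(-45 + 98) = 9 - 212*53 = 9 - 1*11236 = 9 - 11236 = -11227)
y(Z) = Z + 2*Z² (y(Z) = (Z² + Z²) + Z = 2*Z² + Z = Z + 2*Z²)
y(H)/27615 = -11227*(1 + 2*(-11227))/27615 = -11227*(1 - 22454)*(1/27615) = -11227*(-22453)*(1/27615) = 252079831*(1/27615) = 252079831/27615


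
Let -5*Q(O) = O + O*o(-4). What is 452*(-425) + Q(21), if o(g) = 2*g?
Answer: -960353/5 ≈ -1.9207e+5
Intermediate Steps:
Q(O) = 7*O/5 (Q(O) = -(O + O*(2*(-4)))/5 = -(O + O*(-8))/5 = -(O - 8*O)/5 = -(-7)*O/5 = 7*O/5)
452*(-425) + Q(21) = 452*(-425) + (7/5)*21 = -192100 + 147/5 = -960353/5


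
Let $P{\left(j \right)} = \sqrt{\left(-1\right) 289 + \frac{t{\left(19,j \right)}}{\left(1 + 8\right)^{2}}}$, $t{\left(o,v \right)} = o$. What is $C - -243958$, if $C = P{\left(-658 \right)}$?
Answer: $243958 + \frac{i \sqrt{23390}}{9} \approx 2.4396 \cdot 10^{5} + 16.993 i$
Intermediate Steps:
$P{\left(j \right)} = \frac{i \sqrt{23390}}{9}$ ($P{\left(j \right)} = \sqrt{\left(-1\right) 289 + \frac{19}{\left(1 + 8\right)^{2}}} = \sqrt{-289 + \frac{19}{9^{2}}} = \sqrt{-289 + \frac{19}{81}} = \sqrt{- \frac{23390}{81}} = \frac{i \sqrt{23390}}{9}$)
$C = \frac{i \sqrt{23390}}{9} \approx 16.993 i$
$C - -243958 = \frac{i \sqrt{23390}}{9} - -243958 = \frac{i \sqrt{23390}}{9} + 243958 = 243958 + \frac{i \sqrt{23390}}{9}$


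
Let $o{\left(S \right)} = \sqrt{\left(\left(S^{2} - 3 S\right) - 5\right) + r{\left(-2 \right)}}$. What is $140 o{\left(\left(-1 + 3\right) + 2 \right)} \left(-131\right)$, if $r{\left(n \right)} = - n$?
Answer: $-18340$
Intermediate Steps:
$o{\left(S \right)} = \sqrt{-3 + S^{2} - 3 S}$ ($o{\left(S \right)} = \sqrt{\left(\left(S^{2} - 3 S\right) - 5\right) - -2} = \sqrt{\left(-5 + S^{2} - 3 S\right) + 2} = \sqrt{-3 + S^{2} - 3 S}$)
$140 o{\left(\left(-1 + 3\right) + 2 \right)} \left(-131\right) = 140 \sqrt{-3 + \left(\left(-1 + 3\right) + 2\right)^{2} - 3 \left(\left(-1 + 3\right) + 2\right)} \left(-131\right) = 140 \sqrt{-3 + \left(2 + 2\right)^{2} - 3 \left(2 + 2\right)} \left(-131\right) = 140 \sqrt{-3 + 4^{2} - 12} \left(-131\right) = 140 \sqrt{-3 + 16 - 12} \left(-131\right) = 140 \sqrt{1} \left(-131\right) = 140 \cdot 1 \left(-131\right) = 140 \left(-131\right) = -18340$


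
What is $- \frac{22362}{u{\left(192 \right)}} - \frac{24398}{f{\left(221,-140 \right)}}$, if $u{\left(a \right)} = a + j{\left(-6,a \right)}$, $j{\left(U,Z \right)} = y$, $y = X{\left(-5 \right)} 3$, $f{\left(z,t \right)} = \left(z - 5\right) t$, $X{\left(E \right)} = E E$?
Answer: $- \frac{111618769}{1345680} \approx -82.946$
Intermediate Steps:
$X{\left(E \right)} = E^{2}$
$f{\left(z,t \right)} = t \left(-5 + z\right)$ ($f{\left(z,t \right)} = \left(-5 + z\right) t = t \left(-5 + z\right)$)
$y = 75$ ($y = \left(-5\right)^{2} \cdot 3 = 25 \cdot 3 = 75$)
$j{\left(U,Z \right)} = 75$
$u{\left(a \right)} = 75 + a$ ($u{\left(a \right)} = a + 75 = 75 + a$)
$- \frac{22362}{u{\left(192 \right)}} - \frac{24398}{f{\left(221,-140 \right)}} = - \frac{22362}{75 + 192} - \frac{24398}{\left(-140\right) \left(-5 + 221\right)} = - \frac{22362}{267} - \frac{24398}{\left(-140\right) 216} = \left(-22362\right) \frac{1}{267} - \frac{24398}{-30240} = - \frac{7454}{89} - - \frac{12199}{15120} = - \frac{7454}{89} + \frac{12199}{15120} = - \frac{111618769}{1345680}$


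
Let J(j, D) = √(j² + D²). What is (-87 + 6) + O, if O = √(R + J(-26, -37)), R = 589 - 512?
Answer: -81 + √(77 + √2045) ≈ -69.945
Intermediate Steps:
J(j, D) = √(D² + j²)
R = 77
O = √(77 + √2045) (O = √(77 + √((-37)² + (-26)²)) = √(77 + √(1369 + 676)) = √(77 + √2045) ≈ 11.055)
(-87 + 6) + O = (-87 + 6) + √(77 + √2045) = -81 + √(77 + √2045)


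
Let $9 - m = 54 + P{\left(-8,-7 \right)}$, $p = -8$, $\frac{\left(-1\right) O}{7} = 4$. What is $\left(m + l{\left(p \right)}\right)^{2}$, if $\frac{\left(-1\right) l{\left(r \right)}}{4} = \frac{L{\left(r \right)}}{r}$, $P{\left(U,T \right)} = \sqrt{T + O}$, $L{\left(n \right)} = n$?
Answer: $\left(49 + i \sqrt{35}\right)^{2} \approx 2366.0 + 579.78 i$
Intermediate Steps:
$O = -28$ ($O = \left(-7\right) 4 = -28$)
$P{\left(U,T \right)} = \sqrt{-28 + T}$ ($P{\left(U,T \right)} = \sqrt{T - 28} = \sqrt{-28 + T}$)
$l{\left(r \right)} = -4$ ($l{\left(r \right)} = - 4 \frac{r}{r} = \left(-4\right) 1 = -4$)
$m = -45 - i \sqrt{35}$ ($m = 9 - \left(54 + \sqrt{-28 - 7}\right) = 9 - \left(54 + \sqrt{-35}\right) = 9 - \left(54 + i \sqrt{35}\right) = -45 - i \sqrt{35} \approx -45.0 - 5.9161 i$)
$\left(m + l{\left(p \right)}\right)^{2} = \left(\left(-45 - i \sqrt{35}\right) - 4\right)^{2} = \left(-49 - i \sqrt{35}\right)^{2}$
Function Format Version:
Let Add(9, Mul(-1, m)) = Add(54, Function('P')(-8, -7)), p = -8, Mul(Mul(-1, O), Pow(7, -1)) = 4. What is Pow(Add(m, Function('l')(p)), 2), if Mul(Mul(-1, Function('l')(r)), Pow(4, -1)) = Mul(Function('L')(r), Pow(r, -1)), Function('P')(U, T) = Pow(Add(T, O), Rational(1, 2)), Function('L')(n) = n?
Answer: Pow(Add(49, Mul(I, Pow(35, Rational(1, 2)))), 2) ≈ Add(2366.0, Mul(579.78, I))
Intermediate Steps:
O = -28 (O = Mul(-7, 4) = -28)
Function('P')(U, T) = Pow(Add(-28, T), Rational(1, 2)) (Function('P')(U, T) = Pow(Add(T, -28), Rational(1, 2)) = Pow(Add(-28, T), Rational(1, 2)))
Function('l')(r) = -4 (Function('l')(r) = Mul(-4, Mul(r, Pow(r, -1))) = Mul(-4, 1) = -4)
m = Add(-45, Mul(-1, I, Pow(35, Rational(1, 2)))) (m = Add(9, Mul(-1, Add(54, Pow(Add(-28, -7), Rational(1, 2))))) = Add(9, Mul(-1, Add(54, Pow(-35, Rational(1, 2))))) = Add(9, Mul(-1, Add(54, Mul(I, Pow(35, Rational(1, 2)))))) = Add(9, Add(-54, Mul(-1, I, Pow(35, Rational(1, 2))))) = Add(-45, Mul(-1, I, Pow(35, Rational(1, 2)))) ≈ Add(-45.000, Mul(-5.9161, I)))
Pow(Add(m, Function('l')(p)), 2) = Pow(Add(Add(-45, Mul(-1, I, Pow(35, Rational(1, 2)))), -4), 2) = Pow(Add(-49, Mul(-1, I, Pow(35, Rational(1, 2)))), 2)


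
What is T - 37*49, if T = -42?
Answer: -1855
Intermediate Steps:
T - 37*49 = -42 - 37*49 = -42 - 1813 = -1855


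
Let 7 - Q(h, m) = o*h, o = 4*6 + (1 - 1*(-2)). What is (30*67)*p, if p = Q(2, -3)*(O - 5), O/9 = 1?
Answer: -377880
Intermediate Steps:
o = 27 (o = 24 + (1 + 2) = 24 + 3 = 27)
O = 9 (O = 9*1 = 9)
Q(h, m) = 7 - 27*h
p = -188 (p = (7 - 27*2)*(9 - 5) = (7 - 54)*4 = -47*4 = -188)
(30*67)*p = (30*67)*(-188) = 2010*(-188) = -377880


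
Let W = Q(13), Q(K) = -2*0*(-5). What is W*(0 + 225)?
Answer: 0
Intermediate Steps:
Q(K) = 0 (Q(K) = 0*(-5) = 0)
W = 0
W*(0 + 225) = 0*(0 + 225) = 0*225 = 0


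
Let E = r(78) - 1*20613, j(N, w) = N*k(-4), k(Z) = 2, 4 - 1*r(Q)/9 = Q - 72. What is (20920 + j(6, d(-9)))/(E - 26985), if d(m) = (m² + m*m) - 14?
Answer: -5233/11904 ≈ -0.43960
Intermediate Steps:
r(Q) = 684 - 9*Q (r(Q) = 36 - 9*(Q - 72) = 36 - 9*(-72 + Q) = 36 + (648 - 9*Q) = 684 - 9*Q)
d(m) = -14 + 2*m² (d(m) = (m² + m²) - 14 = 2*m² - 14 = -14 + 2*m²)
j(N, w) = 2*N (j(N, w) = N*2 = 2*N)
E = -20631 (E = (684 - 9*78) - 1*20613 = (684 - 702) - 20613 = -18 - 20613 = -20631)
(20920 + j(6, d(-9)))/(E - 26985) = (20920 + 2*6)/(-20631 - 26985) = (20920 + 12)/(-47616) = 20932*(-1/47616) = -5233/11904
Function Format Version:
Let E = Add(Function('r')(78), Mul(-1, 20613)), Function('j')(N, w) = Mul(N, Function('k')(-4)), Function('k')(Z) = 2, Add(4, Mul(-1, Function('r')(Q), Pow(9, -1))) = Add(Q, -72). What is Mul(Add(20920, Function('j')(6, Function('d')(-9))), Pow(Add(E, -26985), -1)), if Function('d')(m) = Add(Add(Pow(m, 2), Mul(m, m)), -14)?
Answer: Rational(-5233, 11904) ≈ -0.43960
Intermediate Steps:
Function('r')(Q) = Add(684, Mul(-9, Q)) (Function('r')(Q) = Add(36, Mul(-9, Add(Q, -72))) = Add(36, Mul(-9, Add(-72, Q))) = Add(36, Add(648, Mul(-9, Q))) = Add(684, Mul(-9, Q)))
Function('d')(m) = Add(-14, Mul(2, Pow(m, 2))) (Function('d')(m) = Add(Add(Pow(m, 2), Pow(m, 2)), -14) = Add(Mul(2, Pow(m, 2)), -14) = Add(-14, Mul(2, Pow(m, 2))))
Function('j')(N, w) = Mul(2, N) (Function('j')(N, w) = Mul(N, 2) = Mul(2, N))
E = -20631 (E = Add(Add(684, Mul(-9, 78)), Mul(-1, 20613)) = Add(Add(684, -702), -20613) = Add(-18, -20613) = -20631)
Mul(Add(20920, Function('j')(6, Function('d')(-9))), Pow(Add(E, -26985), -1)) = Mul(Add(20920, Mul(2, 6)), Pow(Add(-20631, -26985), -1)) = Mul(Add(20920, 12), Pow(-47616, -1)) = Mul(20932, Rational(-1, 47616)) = Rational(-5233, 11904)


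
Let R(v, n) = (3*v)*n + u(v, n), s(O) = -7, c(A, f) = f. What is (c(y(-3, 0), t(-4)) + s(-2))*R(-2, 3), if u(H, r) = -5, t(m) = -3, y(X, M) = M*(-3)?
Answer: 230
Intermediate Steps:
y(X, M) = -3*M
R(v, n) = -5 + 3*n*v (R(v, n) = (3*v)*n - 5 = 3*n*v - 5 = -5 + 3*n*v)
(c(y(-3, 0), t(-4)) + s(-2))*R(-2, 3) = (-3 - 7)*(-5 + 3*3*(-2)) = -10*(-5 - 18) = -10*(-23) = 230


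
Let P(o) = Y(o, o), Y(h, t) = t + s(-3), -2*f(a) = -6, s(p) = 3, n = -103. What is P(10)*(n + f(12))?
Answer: -1300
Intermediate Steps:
f(a) = 3 (f(a) = -1/2*(-6) = 3)
Y(h, t) = 3 + t (Y(h, t) = t + 3 = 3 + t)
P(o) = 3 + o
P(10)*(n + f(12)) = (3 + 10)*(-103 + 3) = 13*(-100) = -1300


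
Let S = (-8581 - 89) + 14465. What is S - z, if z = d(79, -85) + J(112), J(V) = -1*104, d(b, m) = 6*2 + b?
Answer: 5808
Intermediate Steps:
d(b, m) = 12 + b
J(V) = -104
S = 5795 (S = -8670 + 14465 = 5795)
z = -13 (z = (12 + 79) - 104 = 91 - 104 = -13)
S - z = 5795 - 1*(-13) = 5795 + 13 = 5808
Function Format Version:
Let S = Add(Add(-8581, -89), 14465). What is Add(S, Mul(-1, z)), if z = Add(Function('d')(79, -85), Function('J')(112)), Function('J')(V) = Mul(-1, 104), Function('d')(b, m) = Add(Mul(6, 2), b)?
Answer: 5808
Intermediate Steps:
Function('d')(b, m) = Add(12, b)
Function('J')(V) = -104
S = 5795 (S = Add(-8670, 14465) = 5795)
z = -13 (z = Add(Add(12, 79), -104) = Add(91, -104) = -13)
Add(S, Mul(-1, z)) = Add(5795, Mul(-1, -13)) = Add(5795, 13) = 5808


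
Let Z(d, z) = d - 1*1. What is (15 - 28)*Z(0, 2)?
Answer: 13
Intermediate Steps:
Z(d, z) = -1 + d (Z(d, z) = d - 1 = -1 + d)
(15 - 28)*Z(0, 2) = (15 - 28)*(-1 + 0) = -13*(-1) = 13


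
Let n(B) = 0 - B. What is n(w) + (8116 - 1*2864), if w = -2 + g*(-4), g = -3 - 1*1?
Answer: 5238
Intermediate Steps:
g = -4 (g = -3 - 1 = -4)
w = 14 (w = -2 - 4*(-4) = -2 + 16 = 14)
n(B) = -B
n(w) + (8116 - 1*2864) = -1*14 + (8116 - 1*2864) = -14 + (8116 - 2864) = -14 + 5252 = 5238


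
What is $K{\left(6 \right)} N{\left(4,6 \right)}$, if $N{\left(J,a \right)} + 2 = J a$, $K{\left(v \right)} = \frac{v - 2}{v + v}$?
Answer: $\frac{22}{3} \approx 7.3333$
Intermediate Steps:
$K{\left(v \right)} = \frac{-2 + v}{2 v}$
$N{\left(J,a \right)} = -2 + J a$
$K{\left(6 \right)} N{\left(4,6 \right)} = \frac{-2 + 6}{2 \cdot 6} \left(-2 + 4 \cdot 6\right) = \frac{1}{2} \cdot \frac{1}{6} \cdot 4 \left(-2 + 24\right) = \frac{1}{3} \cdot 22 = \frac{22}{3}$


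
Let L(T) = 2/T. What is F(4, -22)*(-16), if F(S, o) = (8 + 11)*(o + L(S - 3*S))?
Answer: 6764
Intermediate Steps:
F(S, o) = -19/S + 19*o (F(S, o) = (8 + 11)*(o + 2/(S - 3*S)) = 19*(o + 2/((-2*S))) = 19*(o + 2*(-1/(2*S))) = 19*(o - 1/S) = -19/S + 19*o)
F(4, -22)*(-16) = (-19/4 + 19*(-22))*(-16) = (-19*1/4 - 418)*(-16) = (-19/4 - 418)*(-16) = -1691/4*(-16) = 6764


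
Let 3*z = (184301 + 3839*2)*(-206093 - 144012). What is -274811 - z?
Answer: 22403994454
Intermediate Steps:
z = -22404269265 (z = ((184301 + 3839*2)*(-206093 - 144012))/3 = ((184301 + 7678)*(-350105))/3 = (191979*(-350105))/3 = (1/3)*(-67212807795) = -22404269265)
-274811 - z = -274811 - 1*(-22404269265) = -274811 + 22404269265 = 22403994454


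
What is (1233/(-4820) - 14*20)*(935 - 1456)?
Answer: 703783993/4820 ≈ 1.4601e+5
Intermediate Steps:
(1233/(-4820) - 14*20)*(935 - 1456) = (1233*(-1/4820) - 280)*(-521) = (-1233/4820 - 280)*(-521) = -1350833/4820*(-521) = 703783993/4820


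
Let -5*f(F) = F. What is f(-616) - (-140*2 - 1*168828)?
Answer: 846156/5 ≈ 1.6923e+5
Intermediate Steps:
f(F) = -F/5
f(-616) - (-140*2 - 1*168828) = -⅕*(-616) - (-140*2 - 1*168828) = 616/5 - (-280 - 168828) = 616/5 - 1*(-169108) = 616/5 + 169108 = 846156/5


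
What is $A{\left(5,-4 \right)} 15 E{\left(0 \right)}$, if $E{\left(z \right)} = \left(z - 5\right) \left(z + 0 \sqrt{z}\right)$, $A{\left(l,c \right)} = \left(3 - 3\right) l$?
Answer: $0$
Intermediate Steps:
$A{\left(l,c \right)} = 0$ ($A{\left(l,c \right)} = 0 l = 0$)
$E{\left(z \right)} = z \left(-5 + z\right)$ ($E{\left(z \right)} = \left(-5 + z\right) \left(z + 0\right) = \left(-5 + z\right) z = z \left(-5 + z\right)$)
$A{\left(5,-4 \right)} 15 E{\left(0 \right)} = 0 \cdot 15 \cdot 0 \left(-5 + 0\right) = 0 \cdot 0 \left(-5\right) = 0 \cdot 0 = 0$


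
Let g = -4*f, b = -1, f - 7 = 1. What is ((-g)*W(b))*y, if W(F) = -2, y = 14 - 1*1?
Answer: -832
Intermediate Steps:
f = 8 (f = 7 + 1 = 8)
y = 13 (y = 14 - 1 = 13)
g = -32 (g = -4*8 = -32)
((-g)*W(b))*y = (-1*(-32)*(-2))*13 = (32*(-2))*13 = -64*13 = -832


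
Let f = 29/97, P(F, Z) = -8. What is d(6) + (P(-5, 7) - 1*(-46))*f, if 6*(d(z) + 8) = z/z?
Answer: 2053/582 ≈ 3.5275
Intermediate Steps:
d(z) = -47/6 (d(z) = -8 + (z/z)/6 = -8 + (⅙)*1 = -8 + ⅙ = -47/6)
f = 29/97 (f = 29*(1/97) = 29/97 ≈ 0.29897)
d(6) + (P(-5, 7) - 1*(-46))*f = -47/6 + (-8 - 1*(-46))*(29/97) = -47/6 + (-8 + 46)*(29/97) = -47/6 + 38*(29/97) = -47/6 + 1102/97 = 2053/582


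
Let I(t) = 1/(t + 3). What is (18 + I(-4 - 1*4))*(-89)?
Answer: -7921/5 ≈ -1584.2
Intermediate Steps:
I(t) = 1/(3 + t)
(18 + I(-4 - 1*4))*(-89) = (18 + 1/(3 + (-4 - 1*4)))*(-89) = (18 + 1/(3 + (-4 - 4)))*(-89) = (18 + 1/(3 - 8))*(-89) = (18 + 1/(-5))*(-89) = (18 - 1/5)*(-89) = (89/5)*(-89) = -7921/5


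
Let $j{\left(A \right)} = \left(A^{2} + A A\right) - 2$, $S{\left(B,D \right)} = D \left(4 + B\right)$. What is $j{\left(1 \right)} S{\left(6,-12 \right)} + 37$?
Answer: $37$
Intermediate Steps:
$j{\left(A \right)} = -2 + 2 A^{2}$ ($j{\left(A \right)} = \left(A^{2} + A^{2}\right) - 2 = 2 A^{2} - 2 = -2 + 2 A^{2}$)
$j{\left(1 \right)} S{\left(6,-12 \right)} + 37 = \left(-2 + 2 \cdot 1^{2}\right) \left(- 12 \left(4 + 6\right)\right) + 37 = \left(-2 + 2 \cdot 1\right) \left(\left(-12\right) 10\right) + 37 = \left(-2 + 2\right) \left(-120\right) + 37 = 0 \left(-120\right) + 37 = 0 + 37 = 37$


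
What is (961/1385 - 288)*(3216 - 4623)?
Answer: 559872033/1385 ≈ 4.0424e+5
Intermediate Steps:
(961/1385 - 288)*(3216 - 4623) = (961*(1/1385) - 288)*(-1407) = (961/1385 - 288)*(-1407) = -397919/1385*(-1407) = 559872033/1385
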